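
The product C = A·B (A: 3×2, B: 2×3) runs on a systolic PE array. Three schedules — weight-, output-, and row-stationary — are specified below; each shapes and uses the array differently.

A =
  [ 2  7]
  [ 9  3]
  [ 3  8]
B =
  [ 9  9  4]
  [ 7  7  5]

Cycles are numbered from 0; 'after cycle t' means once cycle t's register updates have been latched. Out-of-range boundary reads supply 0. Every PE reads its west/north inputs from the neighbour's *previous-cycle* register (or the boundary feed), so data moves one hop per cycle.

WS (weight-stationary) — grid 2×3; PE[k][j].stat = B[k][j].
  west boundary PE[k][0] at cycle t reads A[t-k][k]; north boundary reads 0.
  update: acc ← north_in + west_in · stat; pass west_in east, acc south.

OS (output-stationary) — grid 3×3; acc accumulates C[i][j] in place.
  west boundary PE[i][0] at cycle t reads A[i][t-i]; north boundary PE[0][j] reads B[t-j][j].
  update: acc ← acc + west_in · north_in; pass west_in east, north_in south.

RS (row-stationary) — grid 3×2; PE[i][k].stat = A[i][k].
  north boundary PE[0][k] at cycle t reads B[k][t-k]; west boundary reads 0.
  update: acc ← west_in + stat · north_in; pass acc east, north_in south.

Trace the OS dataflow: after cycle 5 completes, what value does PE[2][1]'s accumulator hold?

PE[2][1].acc = 83

OS (3×3). Following PE[2][1] plus its west/north inputs:
  [0] (1,1) acc=0 (h:0 v:0)
  [0] (2,0) acc=0 (h:0 v:0)
  [0] (2,1) acc=0 (h:0 v:0)
  [1] (1,1) acc=0 (h:0 v:0)
  [1] (2,0) acc=0 (h:0 v:0)
  [1] (2,1) acc=0 (h:0 v:0)
  [2] (1,1) acc=81 (h:9 v:9)
  [2] (2,0) acc=27 (h:3 v:9)
  [2] (2,1) acc=0 (h:0 v:0)
  [3] (1,1) acc=102 (h:3 v:7)
  [3] (2,0) acc=83 (h:8 v:7)
  [3] (2,1) acc=27 (h:3 v:9)
  [4] (1,1) acc=102 (h:0 v:0)
  [4] (2,0) acc=83 (h:0 v:0)
  [4] (2,1) acc=83 (h:8 v:7)
  [5] (1,1) acc=102 (h:0 v:0)
  [5] (2,0) acc=83 (h:0 v:0)
  [5] (2,1) acc=83 (h:0 v:0)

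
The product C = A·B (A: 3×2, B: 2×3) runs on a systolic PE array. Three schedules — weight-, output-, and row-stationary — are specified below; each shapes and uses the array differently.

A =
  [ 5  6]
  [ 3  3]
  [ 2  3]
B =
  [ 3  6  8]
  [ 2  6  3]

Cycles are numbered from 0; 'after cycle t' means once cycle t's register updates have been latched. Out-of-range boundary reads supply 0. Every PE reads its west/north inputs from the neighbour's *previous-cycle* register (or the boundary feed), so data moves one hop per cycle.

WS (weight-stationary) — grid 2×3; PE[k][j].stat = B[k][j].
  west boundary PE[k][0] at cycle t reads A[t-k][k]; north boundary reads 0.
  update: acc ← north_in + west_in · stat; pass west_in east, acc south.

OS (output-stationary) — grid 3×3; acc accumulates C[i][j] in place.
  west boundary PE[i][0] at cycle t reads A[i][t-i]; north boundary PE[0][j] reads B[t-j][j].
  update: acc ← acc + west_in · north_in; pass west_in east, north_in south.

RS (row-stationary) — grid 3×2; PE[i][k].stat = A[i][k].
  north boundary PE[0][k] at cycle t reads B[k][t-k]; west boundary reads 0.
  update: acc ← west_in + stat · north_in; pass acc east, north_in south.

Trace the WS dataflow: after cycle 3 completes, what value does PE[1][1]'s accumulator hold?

WS on a 2×3 grid — tracing PE[1][1] and its feeders:
  [0] (0,1) acc=0 (h:0 v:0)
  [0] (1,0) acc=0 (h:0 v:0)
  [0] (1,1) acc=0 (h:0 v:0)
  [1] (0,1) acc=30 (h:5 v:30)
  [1] (1,0) acc=27 (h:6 v:27)
  [1] (1,1) acc=0 (h:0 v:0)
  [2] (0,1) acc=18 (h:3 v:18)
  [2] (1,0) acc=15 (h:3 v:15)
  [2] (1,1) acc=66 (h:6 v:66)
  [3] (0,1) acc=12 (h:2 v:12)
  [3] (1,0) acc=12 (h:3 v:12)
  [3] (1,1) acc=36 (h:3 v:36)

PE[1][1].acc = 36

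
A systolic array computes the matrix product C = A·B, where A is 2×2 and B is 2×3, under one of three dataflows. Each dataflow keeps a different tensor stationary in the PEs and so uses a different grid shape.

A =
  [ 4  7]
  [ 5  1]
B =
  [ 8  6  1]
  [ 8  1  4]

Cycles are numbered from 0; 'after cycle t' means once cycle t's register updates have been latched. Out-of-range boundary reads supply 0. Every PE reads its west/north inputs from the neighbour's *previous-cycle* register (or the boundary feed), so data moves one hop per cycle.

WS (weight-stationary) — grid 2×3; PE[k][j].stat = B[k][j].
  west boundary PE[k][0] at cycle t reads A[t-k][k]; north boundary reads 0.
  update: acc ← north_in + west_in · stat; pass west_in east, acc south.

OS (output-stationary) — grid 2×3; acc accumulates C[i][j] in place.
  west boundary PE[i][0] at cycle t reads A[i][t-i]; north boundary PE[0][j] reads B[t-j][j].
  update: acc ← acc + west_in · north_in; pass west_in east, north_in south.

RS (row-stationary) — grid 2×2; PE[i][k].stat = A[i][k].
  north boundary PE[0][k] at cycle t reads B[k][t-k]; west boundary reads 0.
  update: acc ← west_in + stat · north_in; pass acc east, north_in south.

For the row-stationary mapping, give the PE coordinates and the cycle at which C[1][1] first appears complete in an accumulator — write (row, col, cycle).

(row, col, cycle) = (1, 1, 3)

RS: C[1][1] accumulates in PE[1][1]:
  t=0 PE[1][1]: acc=0 h=0 v=0
  t=1 PE[1][1]: acc=0 h=0 v=0
  t=2 PE[1][1]: acc=48 h=48 v=8
  t=3 PE[1][1]: acc=31 h=31 v=1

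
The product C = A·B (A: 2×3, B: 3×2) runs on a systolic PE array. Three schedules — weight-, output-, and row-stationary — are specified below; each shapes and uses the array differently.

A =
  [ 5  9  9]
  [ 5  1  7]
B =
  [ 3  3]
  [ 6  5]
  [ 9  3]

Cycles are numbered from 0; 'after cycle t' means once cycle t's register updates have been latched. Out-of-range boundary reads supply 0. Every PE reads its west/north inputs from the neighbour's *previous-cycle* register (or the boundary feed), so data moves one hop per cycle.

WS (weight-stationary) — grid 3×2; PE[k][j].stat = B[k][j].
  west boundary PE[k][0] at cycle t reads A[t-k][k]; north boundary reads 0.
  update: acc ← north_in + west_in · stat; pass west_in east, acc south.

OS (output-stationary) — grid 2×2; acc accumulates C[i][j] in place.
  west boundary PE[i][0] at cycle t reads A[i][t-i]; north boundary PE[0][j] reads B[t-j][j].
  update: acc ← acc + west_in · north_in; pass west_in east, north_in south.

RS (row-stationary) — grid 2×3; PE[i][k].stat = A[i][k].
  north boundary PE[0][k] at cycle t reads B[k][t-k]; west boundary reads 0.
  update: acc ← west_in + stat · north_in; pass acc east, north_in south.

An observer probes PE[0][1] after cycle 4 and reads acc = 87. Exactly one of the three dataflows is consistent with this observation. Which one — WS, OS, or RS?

WS (3×2 grid), PE[0][1]:
  [0] (0,1) acc=0 (h:0 v:0)
  [1] (0,1) acc=15 (h:5 v:15)
  [2] (0,1) acc=15 (h:5 v:15)
  [3] (0,1) acc=0 (h:0 v:0)
  [4] (0,1) acc=0 (h:0 v:0)
OS (2×2 grid), PE[0][1]:
  [0] (0,1) acc=0 (h:0 v:0)
  [1] (0,1) acc=15 (h:5 v:3)
  [2] (0,1) acc=60 (h:9 v:5)
  [3] (0,1) acc=87 (h:9 v:3)
  [4] (0,1) acc=87 (h:0 v:0)
RS (2×3 grid), PE[0][1]:
  [0] (0,1) acc=0 (h:0 v:0)
  [1] (0,1) acc=69 (h:69 v:6)
  [2] (0,1) acc=60 (h:60 v:5)
  [3] (0,1) acc=0 (h:0 v:0)
  [4] (0,1) acc=0 (h:0 v:0)

dataflow = OS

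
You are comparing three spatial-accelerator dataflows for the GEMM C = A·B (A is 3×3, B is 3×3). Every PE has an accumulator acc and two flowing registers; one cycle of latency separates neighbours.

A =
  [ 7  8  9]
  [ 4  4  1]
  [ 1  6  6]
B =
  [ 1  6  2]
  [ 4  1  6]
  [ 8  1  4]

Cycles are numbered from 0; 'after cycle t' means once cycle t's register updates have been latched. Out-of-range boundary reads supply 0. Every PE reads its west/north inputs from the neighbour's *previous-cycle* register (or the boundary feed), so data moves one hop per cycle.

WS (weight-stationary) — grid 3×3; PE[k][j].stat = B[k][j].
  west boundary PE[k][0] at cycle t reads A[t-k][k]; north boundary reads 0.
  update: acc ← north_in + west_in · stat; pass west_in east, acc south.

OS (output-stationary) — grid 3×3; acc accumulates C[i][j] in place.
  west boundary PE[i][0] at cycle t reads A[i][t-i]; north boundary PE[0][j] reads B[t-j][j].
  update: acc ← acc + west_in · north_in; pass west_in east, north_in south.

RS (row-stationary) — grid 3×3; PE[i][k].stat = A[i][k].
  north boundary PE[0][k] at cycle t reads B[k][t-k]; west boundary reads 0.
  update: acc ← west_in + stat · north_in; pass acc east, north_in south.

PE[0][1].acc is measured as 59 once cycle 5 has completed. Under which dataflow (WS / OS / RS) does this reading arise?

— WS: 3×3; PE[0][1] trace:
  0: (0,1).acc=0  regs=<0,0>
  1: (0,1).acc=42  regs=<7,42>
  2: (0,1).acc=24  regs=<4,24>
  3: (0,1).acc=6  regs=<1,6>
  4: (0,1).acc=0  regs=<0,0>
  5: (0,1).acc=0  regs=<0,0>
— OS: 3×3; PE[0][1] trace:
  0: (0,1).acc=0  regs=<0,0>
  1: (0,1).acc=42  regs=<7,6>
  2: (0,1).acc=50  regs=<8,1>
  3: (0,1).acc=59  regs=<9,1>
  4: (0,1).acc=59  regs=<0,0>
  5: (0,1).acc=59  regs=<0,0>
— RS: 3×3; PE[0][1] trace:
  0: (0,1).acc=0  regs=<0,0>
  1: (0,1).acc=39  regs=<39,4>
  2: (0,1).acc=50  regs=<50,1>
  3: (0,1).acc=62  regs=<62,6>
  4: (0,1).acc=0  regs=<0,0>
  5: (0,1).acc=0  regs=<0,0>

dataflow = OS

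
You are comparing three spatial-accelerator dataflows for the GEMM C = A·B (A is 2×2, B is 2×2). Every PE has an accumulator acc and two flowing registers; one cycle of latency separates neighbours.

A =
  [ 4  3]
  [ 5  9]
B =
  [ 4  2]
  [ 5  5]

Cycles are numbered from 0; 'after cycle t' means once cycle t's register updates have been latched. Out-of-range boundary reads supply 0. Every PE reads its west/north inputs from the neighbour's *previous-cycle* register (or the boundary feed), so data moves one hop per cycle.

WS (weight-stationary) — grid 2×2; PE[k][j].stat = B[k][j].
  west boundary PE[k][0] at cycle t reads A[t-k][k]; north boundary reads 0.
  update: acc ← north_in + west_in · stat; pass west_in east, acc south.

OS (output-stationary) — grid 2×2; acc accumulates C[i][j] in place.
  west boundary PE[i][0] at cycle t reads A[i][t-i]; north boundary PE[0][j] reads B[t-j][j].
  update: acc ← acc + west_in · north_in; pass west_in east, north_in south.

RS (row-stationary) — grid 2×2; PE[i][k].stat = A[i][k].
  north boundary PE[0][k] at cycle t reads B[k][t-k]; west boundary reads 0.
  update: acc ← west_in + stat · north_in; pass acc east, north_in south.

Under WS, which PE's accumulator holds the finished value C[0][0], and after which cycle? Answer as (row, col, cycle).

(row, col, cycle) = (1, 0, 1)

Under WS, C[0][0] lands at PE[1][0]:
  c0 r1c0: 0 / 0 / 0
  c1 r1c0: 31 / 3 / 31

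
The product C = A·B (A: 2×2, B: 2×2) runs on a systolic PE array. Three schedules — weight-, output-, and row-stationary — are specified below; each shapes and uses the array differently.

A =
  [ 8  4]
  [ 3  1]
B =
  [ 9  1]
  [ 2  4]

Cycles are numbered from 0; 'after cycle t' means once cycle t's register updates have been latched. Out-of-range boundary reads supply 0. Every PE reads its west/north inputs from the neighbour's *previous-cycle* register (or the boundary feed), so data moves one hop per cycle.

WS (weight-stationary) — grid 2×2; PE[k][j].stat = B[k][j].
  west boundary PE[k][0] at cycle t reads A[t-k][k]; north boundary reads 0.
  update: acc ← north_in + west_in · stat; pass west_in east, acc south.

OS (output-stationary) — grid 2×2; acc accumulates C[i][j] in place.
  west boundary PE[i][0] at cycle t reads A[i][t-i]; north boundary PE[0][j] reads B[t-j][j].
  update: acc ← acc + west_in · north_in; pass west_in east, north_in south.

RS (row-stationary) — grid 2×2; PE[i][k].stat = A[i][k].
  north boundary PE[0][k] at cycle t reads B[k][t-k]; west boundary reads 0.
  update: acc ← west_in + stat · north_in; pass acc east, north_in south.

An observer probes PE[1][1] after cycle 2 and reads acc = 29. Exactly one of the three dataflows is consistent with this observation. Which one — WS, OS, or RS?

WS [2×2] PE[1][1] across cycles:
  [0] (1,1) acc=0 (h:0 v:0)
  [1] (1,1) acc=0 (h:0 v:0)
  [2] (1,1) acc=24 (h:4 v:24)
OS [2×2] PE[1][1] across cycles:
  [0] (1,1) acc=0 (h:0 v:0)
  [1] (1,1) acc=0 (h:0 v:0)
  [2] (1,1) acc=3 (h:3 v:1)
RS [2×2] PE[1][1] across cycles:
  [0] (1,1) acc=0 (h:0 v:0)
  [1] (1,1) acc=0 (h:0 v:0)
  [2] (1,1) acc=29 (h:29 v:2)

dataflow = RS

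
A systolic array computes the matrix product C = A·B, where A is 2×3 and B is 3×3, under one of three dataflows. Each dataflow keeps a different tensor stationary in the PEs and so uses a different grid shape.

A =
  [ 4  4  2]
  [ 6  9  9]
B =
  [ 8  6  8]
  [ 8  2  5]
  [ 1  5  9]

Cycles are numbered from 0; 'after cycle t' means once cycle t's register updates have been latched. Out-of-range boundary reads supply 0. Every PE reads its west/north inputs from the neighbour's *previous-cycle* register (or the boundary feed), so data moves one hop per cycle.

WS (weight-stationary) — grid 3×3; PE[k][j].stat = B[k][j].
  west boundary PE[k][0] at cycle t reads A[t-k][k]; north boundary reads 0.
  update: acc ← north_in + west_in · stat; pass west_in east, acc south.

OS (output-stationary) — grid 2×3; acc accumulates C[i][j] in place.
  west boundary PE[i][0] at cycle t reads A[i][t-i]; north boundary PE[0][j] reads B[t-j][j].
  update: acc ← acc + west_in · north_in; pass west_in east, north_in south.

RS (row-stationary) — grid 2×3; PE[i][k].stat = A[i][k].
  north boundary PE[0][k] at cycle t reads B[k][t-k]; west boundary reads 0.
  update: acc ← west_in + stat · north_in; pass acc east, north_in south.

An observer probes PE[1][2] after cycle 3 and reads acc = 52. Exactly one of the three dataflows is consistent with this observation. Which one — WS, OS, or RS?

— WS: 3×3; PE[1][2] trace:
  0: (1,2).acc=0  regs=<0,0>
  1: (1,2).acc=0  regs=<0,0>
  2: (1,2).acc=0  regs=<0,0>
  3: (1,2).acc=52  regs=<4,52>
— OS: 2×3; PE[1][2] trace:
  0: (1,2).acc=0  regs=<0,0>
  1: (1,2).acc=0  regs=<0,0>
  2: (1,2).acc=0  regs=<0,0>
  3: (1,2).acc=48  regs=<6,8>
— RS: 2×3; PE[1][2] trace:
  0: (1,2).acc=0  regs=<0,0>
  1: (1,2).acc=0  regs=<0,0>
  2: (1,2).acc=0  regs=<0,0>
  3: (1,2).acc=129  regs=<129,1>

dataflow = WS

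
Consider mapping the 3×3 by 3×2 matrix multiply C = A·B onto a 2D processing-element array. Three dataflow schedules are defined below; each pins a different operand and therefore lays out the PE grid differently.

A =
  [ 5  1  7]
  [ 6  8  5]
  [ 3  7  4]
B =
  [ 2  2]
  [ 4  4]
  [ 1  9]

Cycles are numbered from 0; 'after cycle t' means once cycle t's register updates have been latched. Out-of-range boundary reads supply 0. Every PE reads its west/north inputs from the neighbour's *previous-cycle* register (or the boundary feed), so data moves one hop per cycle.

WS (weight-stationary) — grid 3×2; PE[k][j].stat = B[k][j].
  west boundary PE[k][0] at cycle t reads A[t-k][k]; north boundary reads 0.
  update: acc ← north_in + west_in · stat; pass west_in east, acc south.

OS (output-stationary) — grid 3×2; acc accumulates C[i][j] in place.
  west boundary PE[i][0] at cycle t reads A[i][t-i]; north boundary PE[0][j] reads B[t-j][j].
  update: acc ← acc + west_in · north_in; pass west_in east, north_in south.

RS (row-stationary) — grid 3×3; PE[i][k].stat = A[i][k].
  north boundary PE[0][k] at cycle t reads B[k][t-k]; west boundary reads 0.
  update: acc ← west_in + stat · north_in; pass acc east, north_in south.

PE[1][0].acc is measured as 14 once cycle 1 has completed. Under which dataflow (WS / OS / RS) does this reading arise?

— WS: 3×2; PE[1][0] trace:
  t=0 PE[1][0]: acc=0 h=0 v=0
  t=1 PE[1][0]: acc=14 h=1 v=14
— OS: 3×2; PE[1][0] trace:
  t=0 PE[1][0]: acc=0 h=0 v=0
  t=1 PE[1][0]: acc=12 h=6 v=2
— RS: 3×3; PE[1][0] trace:
  t=0 PE[1][0]: acc=0 h=0 v=0
  t=1 PE[1][0]: acc=12 h=12 v=2

dataflow = WS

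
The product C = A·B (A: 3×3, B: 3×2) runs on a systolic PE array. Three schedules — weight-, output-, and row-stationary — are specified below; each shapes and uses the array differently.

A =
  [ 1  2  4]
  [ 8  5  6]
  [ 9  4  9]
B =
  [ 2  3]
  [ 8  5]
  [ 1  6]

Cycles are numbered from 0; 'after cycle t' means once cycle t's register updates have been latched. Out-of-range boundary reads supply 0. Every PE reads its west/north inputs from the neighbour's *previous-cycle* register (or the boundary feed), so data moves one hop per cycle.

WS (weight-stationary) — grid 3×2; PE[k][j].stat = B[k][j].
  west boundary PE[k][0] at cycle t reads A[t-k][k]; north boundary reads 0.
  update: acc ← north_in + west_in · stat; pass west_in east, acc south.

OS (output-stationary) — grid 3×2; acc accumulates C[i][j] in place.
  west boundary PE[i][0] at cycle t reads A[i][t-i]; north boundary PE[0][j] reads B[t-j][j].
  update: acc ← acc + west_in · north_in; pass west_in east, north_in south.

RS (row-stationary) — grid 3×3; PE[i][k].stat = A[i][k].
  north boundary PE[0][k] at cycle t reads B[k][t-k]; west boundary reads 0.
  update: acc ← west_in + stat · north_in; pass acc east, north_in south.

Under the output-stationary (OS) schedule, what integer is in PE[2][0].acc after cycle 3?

Tracing OS — 3×2 array, target PE[2][0]:
  t=0 PE[1][0]: acc=0 h=0 v=0
  t=0 PE[2][0]: acc=0 h=0 v=0
  t=1 PE[1][0]: acc=16 h=8 v=2
  t=1 PE[2][0]: acc=0 h=0 v=0
  t=2 PE[1][0]: acc=56 h=5 v=8
  t=2 PE[2][0]: acc=18 h=9 v=2
  t=3 PE[1][0]: acc=62 h=6 v=1
  t=3 PE[2][0]: acc=50 h=4 v=8

PE[2][0].acc = 50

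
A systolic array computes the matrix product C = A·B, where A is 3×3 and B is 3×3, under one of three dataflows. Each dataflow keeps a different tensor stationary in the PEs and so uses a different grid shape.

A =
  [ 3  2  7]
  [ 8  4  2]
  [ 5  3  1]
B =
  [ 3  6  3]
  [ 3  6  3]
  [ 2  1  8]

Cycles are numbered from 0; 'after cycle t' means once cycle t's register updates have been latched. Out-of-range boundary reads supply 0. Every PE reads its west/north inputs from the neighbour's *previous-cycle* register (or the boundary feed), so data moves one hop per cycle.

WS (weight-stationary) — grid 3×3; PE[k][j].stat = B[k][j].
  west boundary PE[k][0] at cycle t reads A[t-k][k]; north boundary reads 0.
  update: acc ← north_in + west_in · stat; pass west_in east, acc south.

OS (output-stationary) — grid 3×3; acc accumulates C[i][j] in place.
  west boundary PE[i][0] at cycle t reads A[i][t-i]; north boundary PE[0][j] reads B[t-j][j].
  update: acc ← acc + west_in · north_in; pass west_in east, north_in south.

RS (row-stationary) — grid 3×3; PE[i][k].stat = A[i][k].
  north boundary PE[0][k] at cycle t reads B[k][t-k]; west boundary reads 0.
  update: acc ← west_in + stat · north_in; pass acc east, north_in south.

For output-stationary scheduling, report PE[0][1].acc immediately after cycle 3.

PE[0][1].acc = 37

Tracing OS — 3×3 array, target PE[0][1]:
  after 0 — PE[0][0] acc=9, pass-E 3, pass-S 3
  after 0 — PE[0][1] acc=0, pass-E 0, pass-S 0
  after 1 — PE[0][0] acc=15, pass-E 2, pass-S 3
  after 1 — PE[0][1] acc=18, pass-E 3, pass-S 6
  after 2 — PE[0][0] acc=29, pass-E 7, pass-S 2
  after 2 — PE[0][1] acc=30, pass-E 2, pass-S 6
  after 3 — PE[0][0] acc=29, pass-E 0, pass-S 0
  after 3 — PE[0][1] acc=37, pass-E 7, pass-S 1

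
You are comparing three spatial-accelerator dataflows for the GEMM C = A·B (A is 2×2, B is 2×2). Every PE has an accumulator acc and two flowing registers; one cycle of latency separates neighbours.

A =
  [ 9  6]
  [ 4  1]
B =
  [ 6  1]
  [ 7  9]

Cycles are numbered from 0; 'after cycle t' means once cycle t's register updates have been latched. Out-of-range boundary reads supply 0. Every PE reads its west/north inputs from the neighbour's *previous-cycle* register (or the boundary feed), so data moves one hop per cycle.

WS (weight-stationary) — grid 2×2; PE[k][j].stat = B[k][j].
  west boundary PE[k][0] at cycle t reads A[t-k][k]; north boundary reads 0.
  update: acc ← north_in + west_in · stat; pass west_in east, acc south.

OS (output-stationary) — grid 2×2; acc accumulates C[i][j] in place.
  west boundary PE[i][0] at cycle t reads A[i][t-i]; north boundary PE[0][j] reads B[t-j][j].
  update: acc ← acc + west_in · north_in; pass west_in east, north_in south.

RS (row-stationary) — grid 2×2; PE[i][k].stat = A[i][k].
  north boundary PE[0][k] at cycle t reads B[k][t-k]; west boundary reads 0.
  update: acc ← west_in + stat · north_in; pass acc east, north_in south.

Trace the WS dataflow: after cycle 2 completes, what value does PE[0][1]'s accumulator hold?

PE[0][1].acc = 4

Tracing WS — 2×2 array, target PE[0][1]:
  after 0 — PE[0][0] acc=54, pass-E 9, pass-S 54
  after 0 — PE[0][1] acc=0, pass-E 0, pass-S 0
  after 1 — PE[0][0] acc=24, pass-E 4, pass-S 24
  after 1 — PE[0][1] acc=9, pass-E 9, pass-S 9
  after 2 — PE[0][0] acc=0, pass-E 0, pass-S 0
  after 2 — PE[0][1] acc=4, pass-E 4, pass-S 4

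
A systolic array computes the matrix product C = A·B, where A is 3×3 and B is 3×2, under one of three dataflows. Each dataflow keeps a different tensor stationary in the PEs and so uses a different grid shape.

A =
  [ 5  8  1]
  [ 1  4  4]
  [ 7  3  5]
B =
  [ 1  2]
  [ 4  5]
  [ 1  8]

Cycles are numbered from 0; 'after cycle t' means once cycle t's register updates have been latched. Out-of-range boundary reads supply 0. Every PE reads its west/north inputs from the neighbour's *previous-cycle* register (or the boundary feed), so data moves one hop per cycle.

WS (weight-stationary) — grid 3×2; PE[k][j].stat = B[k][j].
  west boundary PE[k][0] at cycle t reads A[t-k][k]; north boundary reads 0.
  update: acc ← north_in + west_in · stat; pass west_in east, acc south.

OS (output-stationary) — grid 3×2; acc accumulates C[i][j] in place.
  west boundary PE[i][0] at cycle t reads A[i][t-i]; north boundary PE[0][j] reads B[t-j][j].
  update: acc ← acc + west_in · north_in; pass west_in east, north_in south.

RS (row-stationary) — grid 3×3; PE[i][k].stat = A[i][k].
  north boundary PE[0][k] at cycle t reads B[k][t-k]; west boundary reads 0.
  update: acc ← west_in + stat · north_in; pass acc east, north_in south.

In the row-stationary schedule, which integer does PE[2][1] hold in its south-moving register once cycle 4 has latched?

Tracing RS — 3×3 array, target PE[2][1]:
  t=0 PE[1][1]: acc=0 h=0 v=0
  t=0 PE[2][0]: acc=0 h=0 v=0
  t=0 PE[2][1]: acc=0 h=0 v=0
  t=1 PE[1][1]: acc=0 h=0 v=0
  t=1 PE[2][0]: acc=0 h=0 v=0
  t=1 PE[2][1]: acc=0 h=0 v=0
  t=2 PE[1][1]: acc=17 h=17 v=4
  t=2 PE[2][0]: acc=7 h=7 v=1
  t=2 PE[2][1]: acc=0 h=0 v=0
  t=3 PE[1][1]: acc=22 h=22 v=5
  t=3 PE[2][0]: acc=14 h=14 v=2
  t=3 PE[2][1]: acc=19 h=19 v=4
  t=4 PE[1][1]: acc=0 h=0 v=0
  t=4 PE[2][0]: acc=0 h=0 v=0
  t=4 PE[2][1]: acc=29 h=29 v=5

register = 5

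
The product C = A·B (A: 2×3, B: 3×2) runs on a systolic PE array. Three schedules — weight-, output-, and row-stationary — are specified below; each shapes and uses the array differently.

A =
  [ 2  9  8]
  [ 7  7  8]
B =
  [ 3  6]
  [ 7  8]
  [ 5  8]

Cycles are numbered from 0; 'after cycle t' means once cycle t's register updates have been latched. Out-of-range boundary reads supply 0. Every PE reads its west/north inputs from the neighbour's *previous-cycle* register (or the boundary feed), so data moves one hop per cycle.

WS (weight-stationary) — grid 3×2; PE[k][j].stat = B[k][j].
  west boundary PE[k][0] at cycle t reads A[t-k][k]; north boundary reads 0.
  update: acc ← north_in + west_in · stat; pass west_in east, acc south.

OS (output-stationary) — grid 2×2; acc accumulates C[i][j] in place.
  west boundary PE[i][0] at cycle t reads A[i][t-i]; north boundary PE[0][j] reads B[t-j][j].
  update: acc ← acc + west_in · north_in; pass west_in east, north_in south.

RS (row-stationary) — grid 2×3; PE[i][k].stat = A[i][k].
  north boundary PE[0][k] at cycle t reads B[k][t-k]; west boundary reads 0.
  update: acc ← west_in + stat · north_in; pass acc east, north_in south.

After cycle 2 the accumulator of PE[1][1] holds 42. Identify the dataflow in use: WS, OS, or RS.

dataflow = OS

WS [3×2] PE[1][1] across cycles:
  step 0 · PE1,1: acc=0; fwd→0 fwd↓0
  step 1 · PE1,1: acc=0; fwd→0 fwd↓0
  step 2 · PE1,1: acc=84; fwd→9 fwd↓84
OS [2×2] PE[1][1] across cycles:
  step 0 · PE1,1: acc=0; fwd→0 fwd↓0
  step 1 · PE1,1: acc=0; fwd→0 fwd↓0
  step 2 · PE1,1: acc=42; fwd→7 fwd↓6
RS [2×3] PE[1][1] across cycles:
  step 0 · PE1,1: acc=0; fwd→0 fwd↓0
  step 1 · PE1,1: acc=0; fwd→0 fwd↓0
  step 2 · PE1,1: acc=70; fwd→70 fwd↓7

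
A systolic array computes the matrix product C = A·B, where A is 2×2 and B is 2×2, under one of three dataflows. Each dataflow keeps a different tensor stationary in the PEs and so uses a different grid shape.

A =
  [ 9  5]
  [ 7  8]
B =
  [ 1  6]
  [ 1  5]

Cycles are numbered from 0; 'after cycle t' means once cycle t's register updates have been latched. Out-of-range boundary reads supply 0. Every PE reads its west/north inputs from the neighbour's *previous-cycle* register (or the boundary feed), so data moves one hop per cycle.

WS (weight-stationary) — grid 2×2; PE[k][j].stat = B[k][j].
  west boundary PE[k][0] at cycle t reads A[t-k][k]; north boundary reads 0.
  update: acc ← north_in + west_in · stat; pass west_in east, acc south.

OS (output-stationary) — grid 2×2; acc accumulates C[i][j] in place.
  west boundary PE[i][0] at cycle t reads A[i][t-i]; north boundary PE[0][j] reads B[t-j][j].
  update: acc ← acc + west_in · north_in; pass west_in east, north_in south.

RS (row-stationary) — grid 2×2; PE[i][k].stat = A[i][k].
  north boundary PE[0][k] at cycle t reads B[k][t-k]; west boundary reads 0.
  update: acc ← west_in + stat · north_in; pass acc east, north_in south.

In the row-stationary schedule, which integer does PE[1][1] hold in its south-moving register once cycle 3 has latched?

RS 2×2: PE[1][1] cycle-by-cycle (with neighbour feeds):
  @0  [0,1]  acc 0  |  →0  ↓0
  @0  [1,0]  acc 0  |  →0  ↓0
  @0  [1,1]  acc 0  |  →0  ↓0
  @1  [0,1]  acc 14  |  →14  ↓1
  @1  [1,0]  acc 7  |  →7  ↓1
  @1  [1,1]  acc 0  |  →0  ↓0
  @2  [0,1]  acc 79  |  →79  ↓5
  @2  [1,0]  acc 42  |  →42  ↓6
  @2  [1,1]  acc 15  |  →15  ↓1
  @3  [0,1]  acc 0  |  →0  ↓0
  @3  [1,0]  acc 0  |  →0  ↓0
  @3  [1,1]  acc 82  |  →82  ↓5

register = 5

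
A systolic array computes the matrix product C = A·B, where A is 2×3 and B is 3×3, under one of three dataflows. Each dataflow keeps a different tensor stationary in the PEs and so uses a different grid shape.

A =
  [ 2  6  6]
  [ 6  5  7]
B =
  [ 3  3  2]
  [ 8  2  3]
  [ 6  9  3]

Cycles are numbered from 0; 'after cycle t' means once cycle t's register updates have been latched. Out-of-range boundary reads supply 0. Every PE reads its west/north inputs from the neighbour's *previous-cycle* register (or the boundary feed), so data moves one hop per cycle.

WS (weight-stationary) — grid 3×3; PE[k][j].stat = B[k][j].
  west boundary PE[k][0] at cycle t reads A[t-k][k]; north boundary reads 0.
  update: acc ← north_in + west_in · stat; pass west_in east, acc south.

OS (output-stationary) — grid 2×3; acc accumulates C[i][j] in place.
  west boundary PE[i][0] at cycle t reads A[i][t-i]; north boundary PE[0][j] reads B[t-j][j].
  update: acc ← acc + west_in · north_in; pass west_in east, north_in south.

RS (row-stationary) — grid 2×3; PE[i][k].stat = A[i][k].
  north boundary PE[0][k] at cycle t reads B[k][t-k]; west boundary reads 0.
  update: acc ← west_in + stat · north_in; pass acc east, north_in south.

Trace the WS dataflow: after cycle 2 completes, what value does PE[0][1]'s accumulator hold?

WS (3×3). Following PE[0][1] plus its west/north inputs:
  after 0 — PE[0][0] acc=6, pass-E 2, pass-S 6
  after 0 — PE[0][1] acc=0, pass-E 0, pass-S 0
  after 1 — PE[0][0] acc=18, pass-E 6, pass-S 18
  after 1 — PE[0][1] acc=6, pass-E 2, pass-S 6
  after 2 — PE[0][0] acc=0, pass-E 0, pass-S 0
  after 2 — PE[0][1] acc=18, pass-E 6, pass-S 18

PE[0][1].acc = 18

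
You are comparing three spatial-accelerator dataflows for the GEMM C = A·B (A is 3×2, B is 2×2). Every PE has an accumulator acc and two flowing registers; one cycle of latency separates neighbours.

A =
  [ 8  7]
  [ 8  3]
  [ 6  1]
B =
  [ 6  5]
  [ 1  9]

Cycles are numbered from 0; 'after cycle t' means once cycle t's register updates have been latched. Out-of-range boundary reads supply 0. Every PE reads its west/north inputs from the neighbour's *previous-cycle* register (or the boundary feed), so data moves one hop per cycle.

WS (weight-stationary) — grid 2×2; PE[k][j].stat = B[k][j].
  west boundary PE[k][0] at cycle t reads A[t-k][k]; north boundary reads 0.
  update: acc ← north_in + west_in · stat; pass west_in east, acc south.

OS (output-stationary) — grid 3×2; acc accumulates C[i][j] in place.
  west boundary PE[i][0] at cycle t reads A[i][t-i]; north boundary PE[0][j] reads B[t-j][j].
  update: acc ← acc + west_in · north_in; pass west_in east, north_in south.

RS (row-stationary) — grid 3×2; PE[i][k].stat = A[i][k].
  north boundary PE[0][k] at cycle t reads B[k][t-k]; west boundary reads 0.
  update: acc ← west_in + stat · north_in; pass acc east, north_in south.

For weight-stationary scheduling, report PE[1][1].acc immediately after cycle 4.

PE[1][1].acc = 39

WS 2×2: PE[1][1] cycle-by-cycle (with neighbour feeds):
  step 0 · PE0,1: acc=0; fwd→0 fwd↓0
  step 0 · PE1,0: acc=0; fwd→0 fwd↓0
  step 0 · PE1,1: acc=0; fwd→0 fwd↓0
  step 1 · PE0,1: acc=40; fwd→8 fwd↓40
  step 1 · PE1,0: acc=55; fwd→7 fwd↓55
  step 1 · PE1,1: acc=0; fwd→0 fwd↓0
  step 2 · PE0,1: acc=40; fwd→8 fwd↓40
  step 2 · PE1,0: acc=51; fwd→3 fwd↓51
  step 2 · PE1,1: acc=103; fwd→7 fwd↓103
  step 3 · PE0,1: acc=30; fwd→6 fwd↓30
  step 3 · PE1,0: acc=37; fwd→1 fwd↓37
  step 3 · PE1,1: acc=67; fwd→3 fwd↓67
  step 4 · PE0,1: acc=0; fwd→0 fwd↓0
  step 4 · PE1,0: acc=0; fwd→0 fwd↓0
  step 4 · PE1,1: acc=39; fwd→1 fwd↓39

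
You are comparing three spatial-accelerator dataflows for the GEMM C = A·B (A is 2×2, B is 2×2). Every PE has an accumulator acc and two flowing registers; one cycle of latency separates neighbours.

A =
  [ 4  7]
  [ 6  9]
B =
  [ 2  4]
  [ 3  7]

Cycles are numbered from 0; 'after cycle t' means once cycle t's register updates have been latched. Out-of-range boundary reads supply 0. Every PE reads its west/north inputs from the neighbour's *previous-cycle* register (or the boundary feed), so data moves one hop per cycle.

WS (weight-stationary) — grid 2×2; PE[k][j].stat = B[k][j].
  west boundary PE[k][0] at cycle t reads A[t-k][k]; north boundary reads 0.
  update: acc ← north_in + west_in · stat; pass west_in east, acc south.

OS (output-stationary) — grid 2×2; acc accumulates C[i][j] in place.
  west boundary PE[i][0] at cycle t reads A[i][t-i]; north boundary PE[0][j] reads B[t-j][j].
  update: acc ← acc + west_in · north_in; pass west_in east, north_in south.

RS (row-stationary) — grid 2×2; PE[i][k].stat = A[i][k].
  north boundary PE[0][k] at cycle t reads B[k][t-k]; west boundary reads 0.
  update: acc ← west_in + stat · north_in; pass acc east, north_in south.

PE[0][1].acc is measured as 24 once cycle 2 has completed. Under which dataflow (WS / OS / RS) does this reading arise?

dataflow = WS

WS (2×2 grid), PE[0][1]:
  @0  [0,1]  acc 0  |  →0  ↓0
  @1  [0,1]  acc 16  |  →4  ↓16
  @2  [0,1]  acc 24  |  →6  ↓24
OS (2×2 grid), PE[0][1]:
  @0  [0,1]  acc 0  |  →0  ↓0
  @1  [0,1]  acc 16  |  →4  ↓4
  @2  [0,1]  acc 65  |  →7  ↓7
RS (2×2 grid), PE[0][1]:
  @0  [0,1]  acc 0  |  →0  ↓0
  @1  [0,1]  acc 29  |  →29  ↓3
  @2  [0,1]  acc 65  |  →65  ↓7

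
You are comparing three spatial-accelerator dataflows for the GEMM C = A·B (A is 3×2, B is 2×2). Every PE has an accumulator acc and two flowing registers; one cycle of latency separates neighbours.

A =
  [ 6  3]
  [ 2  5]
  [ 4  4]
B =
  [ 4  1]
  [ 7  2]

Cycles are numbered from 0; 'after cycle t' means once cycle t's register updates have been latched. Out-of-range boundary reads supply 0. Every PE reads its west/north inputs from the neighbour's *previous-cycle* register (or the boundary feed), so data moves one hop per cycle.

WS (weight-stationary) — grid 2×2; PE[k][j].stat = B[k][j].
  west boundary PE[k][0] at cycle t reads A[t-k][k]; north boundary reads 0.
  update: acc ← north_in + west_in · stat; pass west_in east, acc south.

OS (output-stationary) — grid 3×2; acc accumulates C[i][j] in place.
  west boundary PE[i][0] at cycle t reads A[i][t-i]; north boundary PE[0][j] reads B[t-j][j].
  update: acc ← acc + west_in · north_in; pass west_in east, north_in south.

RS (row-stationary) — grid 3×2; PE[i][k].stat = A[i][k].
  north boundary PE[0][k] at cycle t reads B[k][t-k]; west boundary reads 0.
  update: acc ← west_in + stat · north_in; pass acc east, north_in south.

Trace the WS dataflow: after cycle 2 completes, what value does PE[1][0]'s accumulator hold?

PE[1][0].acc = 43

WS on a 2×2 grid — tracing PE[1][0] and its feeders:
  t=0 PE[0][0]: acc=24 h=6 v=24
  t=0 PE[1][0]: acc=0 h=0 v=0
  t=1 PE[0][0]: acc=8 h=2 v=8
  t=1 PE[1][0]: acc=45 h=3 v=45
  t=2 PE[0][0]: acc=16 h=4 v=16
  t=2 PE[1][0]: acc=43 h=5 v=43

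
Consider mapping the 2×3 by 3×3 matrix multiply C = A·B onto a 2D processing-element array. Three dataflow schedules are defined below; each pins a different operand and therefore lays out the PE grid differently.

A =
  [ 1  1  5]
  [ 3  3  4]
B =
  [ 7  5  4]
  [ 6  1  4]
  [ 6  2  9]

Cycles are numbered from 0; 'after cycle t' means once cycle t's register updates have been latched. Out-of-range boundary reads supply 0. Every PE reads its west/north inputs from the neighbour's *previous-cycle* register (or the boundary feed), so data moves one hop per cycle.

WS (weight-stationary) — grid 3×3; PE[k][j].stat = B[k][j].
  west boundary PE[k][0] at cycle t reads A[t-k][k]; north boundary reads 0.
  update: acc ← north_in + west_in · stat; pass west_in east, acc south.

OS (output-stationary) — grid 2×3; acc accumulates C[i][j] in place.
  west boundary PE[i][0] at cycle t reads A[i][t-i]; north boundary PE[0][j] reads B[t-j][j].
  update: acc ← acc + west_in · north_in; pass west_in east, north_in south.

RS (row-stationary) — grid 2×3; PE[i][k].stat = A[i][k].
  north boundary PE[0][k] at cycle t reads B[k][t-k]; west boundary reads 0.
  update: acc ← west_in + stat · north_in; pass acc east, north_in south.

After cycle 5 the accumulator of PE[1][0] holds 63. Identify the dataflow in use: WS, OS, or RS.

dataflow = OS

— WS: 3×3; PE[1][0] trace:
  step 0 · PE1,0: acc=0; fwd→0 fwd↓0
  step 1 · PE1,0: acc=13; fwd→1 fwd↓13
  step 2 · PE1,0: acc=39; fwd→3 fwd↓39
  step 3 · PE1,0: acc=0; fwd→0 fwd↓0
  step 4 · PE1,0: acc=0; fwd→0 fwd↓0
  step 5 · PE1,0: acc=0; fwd→0 fwd↓0
— OS: 2×3; PE[1][0] trace:
  step 0 · PE1,0: acc=0; fwd→0 fwd↓0
  step 1 · PE1,0: acc=21; fwd→3 fwd↓7
  step 2 · PE1,0: acc=39; fwd→3 fwd↓6
  step 3 · PE1,0: acc=63; fwd→4 fwd↓6
  step 4 · PE1,0: acc=63; fwd→0 fwd↓0
  step 5 · PE1,0: acc=63; fwd→0 fwd↓0
— RS: 2×3; PE[1][0] trace:
  step 0 · PE1,0: acc=0; fwd→0 fwd↓0
  step 1 · PE1,0: acc=21; fwd→21 fwd↓7
  step 2 · PE1,0: acc=15; fwd→15 fwd↓5
  step 3 · PE1,0: acc=12; fwd→12 fwd↓4
  step 4 · PE1,0: acc=0; fwd→0 fwd↓0
  step 5 · PE1,0: acc=0; fwd→0 fwd↓0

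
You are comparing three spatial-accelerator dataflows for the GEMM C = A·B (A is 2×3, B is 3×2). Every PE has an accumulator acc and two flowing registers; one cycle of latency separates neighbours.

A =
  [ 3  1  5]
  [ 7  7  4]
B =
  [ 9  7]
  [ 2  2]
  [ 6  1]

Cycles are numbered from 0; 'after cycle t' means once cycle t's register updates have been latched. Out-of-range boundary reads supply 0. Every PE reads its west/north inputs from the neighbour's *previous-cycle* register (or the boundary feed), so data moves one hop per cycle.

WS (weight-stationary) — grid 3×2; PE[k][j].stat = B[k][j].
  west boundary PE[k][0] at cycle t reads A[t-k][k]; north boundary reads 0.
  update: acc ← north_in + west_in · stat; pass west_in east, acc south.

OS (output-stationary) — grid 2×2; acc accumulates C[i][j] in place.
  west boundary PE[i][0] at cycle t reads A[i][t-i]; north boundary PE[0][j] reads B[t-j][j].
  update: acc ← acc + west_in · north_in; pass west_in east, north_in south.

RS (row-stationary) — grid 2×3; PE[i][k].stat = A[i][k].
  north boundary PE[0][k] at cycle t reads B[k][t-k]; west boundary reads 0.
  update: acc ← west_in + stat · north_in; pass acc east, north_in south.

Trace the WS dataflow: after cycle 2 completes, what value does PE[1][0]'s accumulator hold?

Tracing WS — 3×2 array, target PE[1][0]:
  cycle 0: PE[0][0] → acc 27, east 3, south 27
  cycle 0: PE[1][0] → acc 0, east 0, south 0
  cycle 1: PE[0][0] → acc 63, east 7, south 63
  cycle 1: PE[1][0] → acc 29, east 1, south 29
  cycle 2: PE[0][0] → acc 0, east 0, south 0
  cycle 2: PE[1][0] → acc 77, east 7, south 77

PE[1][0].acc = 77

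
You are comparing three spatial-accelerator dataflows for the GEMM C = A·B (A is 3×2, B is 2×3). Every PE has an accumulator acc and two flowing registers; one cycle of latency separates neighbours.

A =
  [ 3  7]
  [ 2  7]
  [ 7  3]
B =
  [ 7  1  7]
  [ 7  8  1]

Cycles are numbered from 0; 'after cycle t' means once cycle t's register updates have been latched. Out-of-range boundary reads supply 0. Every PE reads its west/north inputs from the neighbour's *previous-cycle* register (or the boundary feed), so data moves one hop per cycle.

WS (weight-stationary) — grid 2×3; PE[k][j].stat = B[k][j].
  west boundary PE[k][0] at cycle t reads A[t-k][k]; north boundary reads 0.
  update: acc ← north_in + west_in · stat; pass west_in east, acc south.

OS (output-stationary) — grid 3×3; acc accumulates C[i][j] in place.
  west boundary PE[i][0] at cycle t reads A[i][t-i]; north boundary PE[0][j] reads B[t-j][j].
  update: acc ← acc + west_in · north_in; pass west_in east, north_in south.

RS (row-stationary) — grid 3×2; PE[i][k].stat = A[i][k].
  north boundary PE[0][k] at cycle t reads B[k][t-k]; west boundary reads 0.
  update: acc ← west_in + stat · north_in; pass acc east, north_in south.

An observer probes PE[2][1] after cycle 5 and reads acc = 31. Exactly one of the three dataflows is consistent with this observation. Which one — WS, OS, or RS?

WS (2×3): PE[2][1] does not exist.
OS [3×3] PE[2][1] across cycles:
  @0  [2,1]  acc 0  |  →0  ↓0
  @1  [2,1]  acc 0  |  →0  ↓0
  @2  [2,1]  acc 0  |  →0  ↓0
  @3  [2,1]  acc 7  |  →7  ↓1
  @4  [2,1]  acc 31  |  →3  ↓8
  @5  [2,1]  acc 31  |  →0  ↓0
RS [3×2] PE[2][1] across cycles:
  @0  [2,1]  acc 0  |  →0  ↓0
  @1  [2,1]  acc 0  |  →0  ↓0
  @2  [2,1]  acc 0  |  →0  ↓0
  @3  [2,1]  acc 70  |  →70  ↓7
  @4  [2,1]  acc 31  |  →31  ↓8
  @5  [2,1]  acc 52  |  →52  ↓1

dataflow = OS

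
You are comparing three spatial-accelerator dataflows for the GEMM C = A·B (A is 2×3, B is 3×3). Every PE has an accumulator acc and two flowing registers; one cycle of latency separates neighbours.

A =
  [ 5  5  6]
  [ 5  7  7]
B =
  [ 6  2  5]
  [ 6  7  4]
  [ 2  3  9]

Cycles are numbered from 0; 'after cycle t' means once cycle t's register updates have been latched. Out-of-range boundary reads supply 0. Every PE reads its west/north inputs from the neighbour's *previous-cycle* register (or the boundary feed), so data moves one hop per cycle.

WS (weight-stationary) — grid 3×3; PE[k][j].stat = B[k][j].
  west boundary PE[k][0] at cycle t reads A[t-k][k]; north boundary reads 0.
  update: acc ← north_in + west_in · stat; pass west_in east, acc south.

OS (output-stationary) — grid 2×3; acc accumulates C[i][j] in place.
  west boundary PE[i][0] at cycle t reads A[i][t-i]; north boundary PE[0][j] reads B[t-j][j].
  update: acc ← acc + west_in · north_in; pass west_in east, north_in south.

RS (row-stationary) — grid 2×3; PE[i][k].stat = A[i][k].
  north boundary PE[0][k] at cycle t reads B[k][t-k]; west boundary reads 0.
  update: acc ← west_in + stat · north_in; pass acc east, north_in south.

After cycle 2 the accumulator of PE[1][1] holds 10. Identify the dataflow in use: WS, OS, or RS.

— WS: 3×3; PE[1][1] trace:
  step 0 · PE1,1: acc=0; fwd→0 fwd↓0
  step 1 · PE1,1: acc=0; fwd→0 fwd↓0
  step 2 · PE1,1: acc=45; fwd→5 fwd↓45
— OS: 2×3; PE[1][1] trace:
  step 0 · PE1,1: acc=0; fwd→0 fwd↓0
  step 1 · PE1,1: acc=0; fwd→0 fwd↓0
  step 2 · PE1,1: acc=10; fwd→5 fwd↓2
— RS: 2×3; PE[1][1] trace:
  step 0 · PE1,1: acc=0; fwd→0 fwd↓0
  step 1 · PE1,1: acc=0; fwd→0 fwd↓0
  step 2 · PE1,1: acc=72; fwd→72 fwd↓6

dataflow = OS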